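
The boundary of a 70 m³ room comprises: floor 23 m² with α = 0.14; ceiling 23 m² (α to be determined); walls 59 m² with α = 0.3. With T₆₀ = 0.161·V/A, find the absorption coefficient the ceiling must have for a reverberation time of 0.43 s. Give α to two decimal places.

Required total absorption A = 0.161·70/0.43 = 26.21 m².
Absorption from the other surfaces = 23·0.14 + 59·0.3 = 20.92 m², so the ceiling must supply 5.29 m² over 23 m².
α = 5.29/23 = 0.230.

0.23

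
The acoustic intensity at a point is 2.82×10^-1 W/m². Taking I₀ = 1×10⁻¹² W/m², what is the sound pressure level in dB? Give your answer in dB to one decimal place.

114.5 dB

I/I₀ = 2.82×10^-1/10⁻¹² = 2.82×10^11, and L = 10·log₁₀(I/I₀).
L = 10·(0.4502 + 11) = 114.50 dB.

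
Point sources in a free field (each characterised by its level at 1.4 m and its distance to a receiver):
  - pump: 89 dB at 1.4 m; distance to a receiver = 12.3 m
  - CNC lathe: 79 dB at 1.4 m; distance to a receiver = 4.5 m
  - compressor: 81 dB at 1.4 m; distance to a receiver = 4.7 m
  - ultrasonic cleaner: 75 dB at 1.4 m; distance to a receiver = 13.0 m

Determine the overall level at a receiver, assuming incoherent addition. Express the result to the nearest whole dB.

Propagate each source to the receiver with L = L_ref − 20·log₁₀(r/r_ref), then add intensities.
pump: 89 − 20·log₁₀(12.3/1.4) = 89 − 18.88 = 70.12 dB.
CNC lathe: 79 − 20·log₁₀(4.5/1.4) = 79 − 10.14 = 68.86 dB.
compressor: 81 − 20·log₁₀(4.7/1.4) = 81 − 10.52 = 70.48 dB.
ultrasonic cleaner: 75 − 20·log₁₀(13.0/1.4) = 75 − 19.36 = 55.64 dB.
Σ 10^(L/10) = 2.952e+07 → L_total = 10·log₁₀(2.952e+07) = 74.70 dB.

75 dB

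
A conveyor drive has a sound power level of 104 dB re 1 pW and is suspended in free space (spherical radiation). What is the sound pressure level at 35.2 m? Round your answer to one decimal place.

62.1 dB

The power spreads over a sphere of area 4π·r², so L_p = L_w − 10·log₁₀(4π·r²).
4π·r² = 1.557e+04 m², 10·log₁₀ of that is 41.923 dB.
L_p = 104 − 41.923 = 62.08 dB.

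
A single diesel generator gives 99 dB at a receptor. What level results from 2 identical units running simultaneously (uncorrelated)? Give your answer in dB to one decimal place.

102.0 dB

L_total = L₁ + 10·log₁₀ N for N identical incoherent sources.
L_total = 99 + 10·log₁₀(2) = 99 + 3.010 = 102.01 dB.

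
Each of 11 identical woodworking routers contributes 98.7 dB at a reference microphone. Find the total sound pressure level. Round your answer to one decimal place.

L_total = L₁ + 10·log₁₀ N for N identical incoherent sources.
L_total = 98.7 + 10·log₁₀(11) = 98.7 + 10.414 = 109.11 dB.

109.1 dB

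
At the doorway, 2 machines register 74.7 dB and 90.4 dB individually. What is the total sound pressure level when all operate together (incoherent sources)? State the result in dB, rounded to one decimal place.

For uncorrelated sources the intensities add, so convert each level to linear form, sum, and take 10·log₁₀ of the total.
Σ 10^(L/10) = 10^(74.7/10) + 10^(90.4/10) = 1.126e+09.
L_total = 10·log₁₀(1.126e+09) = 90.52 dB.

90.5 dB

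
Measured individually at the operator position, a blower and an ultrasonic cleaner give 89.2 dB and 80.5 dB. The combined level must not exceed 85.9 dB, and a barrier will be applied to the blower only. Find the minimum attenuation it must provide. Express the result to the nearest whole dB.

5 dB

Everything except the blower sums to 10^(80.5/10) = 1.122e+08 in linear terms, 80.50 dB.
To meet 85.9 dB overall, the treated blower may contribute at most 10^(85.9/10) − 1.122e+08 = 2.768e+08, i.e. 84.42 dB.
Required insertion loss = 89.2 − 84.42 = 4.78 dB.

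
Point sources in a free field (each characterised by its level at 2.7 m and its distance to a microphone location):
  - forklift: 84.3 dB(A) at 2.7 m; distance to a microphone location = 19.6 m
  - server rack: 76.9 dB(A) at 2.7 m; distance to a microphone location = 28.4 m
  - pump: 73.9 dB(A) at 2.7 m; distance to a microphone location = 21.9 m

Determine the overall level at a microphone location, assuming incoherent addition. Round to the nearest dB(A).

68 dB(A)

First find each source's level at the receiver (point-source: −20·log₁₀(r/r_ref)), then combine on an intensity basis.
forklift: 84.3 − 20·log₁₀(19.6/2.7) = 84.3 − 17.22 = 67.08 dB(A).
server rack: 76.9 − 20·log₁₀(28.4/2.7) = 76.9 − 20.44 = 56.46 dB(A).
pump: 73.9 − 20·log₁₀(21.9/2.7) = 73.9 − 18.18 = 55.72 dB(A).
Σ 10^(L/10) = 5.923e+06 → L_total = 10·log₁₀(5.923e+06) = 67.73 dB(A).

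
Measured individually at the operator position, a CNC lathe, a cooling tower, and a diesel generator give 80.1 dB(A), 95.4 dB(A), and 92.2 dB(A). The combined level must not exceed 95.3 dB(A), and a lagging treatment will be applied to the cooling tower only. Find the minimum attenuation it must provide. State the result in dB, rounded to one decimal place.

3.3 dB

The untreated sources together contribute 10^(80.1/10) + 10^(92.2/10) = 1.762e+09, i.e. 92.46 dB(A).
To meet 95.3 dB(A) overall, the treated cooling tower may contribute at most 10^(95.3/10) − 1.762e+09 = 1.627e+09, i.e. 92.11 dB(A).
So the cooling tower must be reduced from 95.4 to 92.11 dB(A): IL = 3.29 dB.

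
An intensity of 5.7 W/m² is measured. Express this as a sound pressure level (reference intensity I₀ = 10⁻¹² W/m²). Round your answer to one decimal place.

L = 10·log₁₀(I/I₀) = 10·log₁₀(5.7/10⁻¹²) = 10·log₁₀(5.7×10^12).
L = 10·(0.7559 + 12) = 127.56 dB.

127.6 dB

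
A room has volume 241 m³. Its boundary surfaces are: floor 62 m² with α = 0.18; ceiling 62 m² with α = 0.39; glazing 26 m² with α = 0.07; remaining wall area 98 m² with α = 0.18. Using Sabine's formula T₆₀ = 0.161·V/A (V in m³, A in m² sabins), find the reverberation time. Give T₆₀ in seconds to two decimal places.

A = Σ Sᵢαᵢ = 62·0.18 + 62·0.39 + 26·0.07 + 98·0.18 = 54.80 m².
T₆₀ = 0.161·V/A = 0.161·241/54.80 = 0.708 s.

0.71 s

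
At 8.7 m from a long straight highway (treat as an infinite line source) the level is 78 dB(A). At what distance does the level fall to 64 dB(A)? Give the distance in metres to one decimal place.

218.5 m

The 14.0 dB drop corresponds to a distance ratio of 10^(14.0/10) for a line source.
r₂ = 8.7·10^((78−64)/10) = 8.7·10^(14.0/10) = 218.53 m.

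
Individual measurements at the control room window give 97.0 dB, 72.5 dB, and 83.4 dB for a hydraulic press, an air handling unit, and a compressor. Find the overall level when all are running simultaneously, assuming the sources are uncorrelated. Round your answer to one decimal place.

97.2 dB

Incoherent sources combine by intensity addition: L_total = 10·log₁₀(Σ 10^(L_i/10)).
Σ 10^(L/10) = 10^(97.0/10) + 10^(72.5/10) + 10^(83.4/10) = 5.248e+09.
L_total = 10·log₁₀(5.248e+09) = 97.20 dB.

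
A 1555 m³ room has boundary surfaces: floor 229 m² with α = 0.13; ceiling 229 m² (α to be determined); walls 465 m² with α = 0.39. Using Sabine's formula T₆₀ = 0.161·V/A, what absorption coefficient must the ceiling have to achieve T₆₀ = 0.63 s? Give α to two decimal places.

0.81

A = 0.161·V/T₆₀ = 0.161·1555/0.63 = 397.39 m² sabins.
Absorption from the other surfaces = 229·0.13 + 465·0.39 = 211.12 m², so the ceiling must supply 186.27 m² over 229 m².
α = 186.27/229 = 0.813.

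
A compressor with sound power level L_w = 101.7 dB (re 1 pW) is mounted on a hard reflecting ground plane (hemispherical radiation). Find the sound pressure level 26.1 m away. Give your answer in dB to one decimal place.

L_p = L_w − 10·log₁₀(2π·r²) with r = 26.1 m.
2π·r² = 4280 m², 10·log₁₀ of that is 36.315 dB.
L_p = 101.7 − 36.315 = 65.39 dB.

65.4 dB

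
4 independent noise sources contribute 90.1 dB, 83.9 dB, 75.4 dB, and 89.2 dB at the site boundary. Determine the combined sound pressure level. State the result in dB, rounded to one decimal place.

Incoherent sources combine by intensity addition: L_total = 10·log₁₀(Σ 10^(L_i/10)).
Σ 10^(L/10) = 10^(90.1/10) + 10^(83.9/10) + 10^(75.4/10) + 10^(89.2/10) = 2.135e+09.
L_total = 10·log₁₀(2.135e+09) = 93.29 dB.

93.3 dB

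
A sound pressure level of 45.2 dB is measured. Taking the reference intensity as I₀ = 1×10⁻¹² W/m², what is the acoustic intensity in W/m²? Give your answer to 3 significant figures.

3.31e-08 W/m²

I = I₀·10^(L/10) = 10⁻¹² × 10^(45.2/10) = 10^(-7.480).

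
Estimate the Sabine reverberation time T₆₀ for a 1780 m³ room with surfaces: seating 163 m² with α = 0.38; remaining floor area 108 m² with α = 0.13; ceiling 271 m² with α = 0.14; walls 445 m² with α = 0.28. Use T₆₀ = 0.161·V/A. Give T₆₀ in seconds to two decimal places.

Summing Sᵢαᵢ: 163·0.38 + 108·0.13 + 271·0.14 + 445·0.28 = 238.52 m².
T₆₀ = 0.161·V/A = 0.161·1780/238.52 = 1.201 s.

1.20 s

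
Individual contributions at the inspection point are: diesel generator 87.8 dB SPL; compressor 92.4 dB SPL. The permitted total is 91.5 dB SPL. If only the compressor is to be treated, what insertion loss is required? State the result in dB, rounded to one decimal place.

Fixed contribution from the other source: Σ 10^(L/10) = 10^(87.8/10) = 6.026e+08 (87.80 dB SPL).
To meet 91.5 dB SPL overall, the treated compressor may contribute at most 10^(91.5/10) − 6.026e+08 = 8.100e+08, i.e. 89.08 dB SPL.
Required insertion loss = 92.4 − 89.08 = 3.32 dB.

3.3 dB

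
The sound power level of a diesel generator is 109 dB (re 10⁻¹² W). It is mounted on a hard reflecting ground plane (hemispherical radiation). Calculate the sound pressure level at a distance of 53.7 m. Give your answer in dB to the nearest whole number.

66 dB

Free-field hemispherical radiation: L_p = L_w − 10·log₁₀(2π·r²), r = 53.7 m.
2π·r² = 1.812e+04 m², 10·log₁₀ of that is 42.581 dB.
L_p = 109 − 42.581 = 66.42 dB.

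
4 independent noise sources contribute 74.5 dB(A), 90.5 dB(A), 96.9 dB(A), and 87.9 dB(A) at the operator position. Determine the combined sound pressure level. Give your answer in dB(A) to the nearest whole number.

For uncorrelated sources the intensities add, so convert each level to linear form, sum, and take 10·log₁₀ of the total.
Σ 10^(L/10) = 10^(74.5/10) + 10^(90.5/10) + 10^(96.9/10) + 10^(87.9/10) = 6.665e+09.
L_total = 10·log₁₀(6.665e+09) = 98.24 dB(A).

98 dB(A)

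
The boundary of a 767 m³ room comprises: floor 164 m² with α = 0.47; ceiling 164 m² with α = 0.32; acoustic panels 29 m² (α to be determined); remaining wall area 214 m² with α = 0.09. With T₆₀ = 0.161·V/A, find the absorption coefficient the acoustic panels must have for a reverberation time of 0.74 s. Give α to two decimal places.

0.62

From T₆₀ = 0.161·V/A, the target T₆₀ = 0.74 s needs A = 0.161·767/0.74 = 166.87 m².
Absorption from the other surfaces = 164·0.47 + 164·0.32 + 214·0.09 = 148.82 m², so the acoustic panels must supply 18.05 m² over 29 m².
α = 18.05/29 = 0.623.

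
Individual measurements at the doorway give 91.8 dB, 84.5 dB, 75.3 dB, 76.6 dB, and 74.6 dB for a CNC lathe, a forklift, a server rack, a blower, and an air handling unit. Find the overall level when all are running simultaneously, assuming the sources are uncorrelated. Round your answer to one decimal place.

For uncorrelated sources the intensities add, so convert each level to linear form, sum, and take 10·log₁₀ of the total.
Σ 10^(L/10) = 10^(91.8/10) + 10^(84.5/10) + 10^(75.3/10) + 10^(76.6/10) + 10^(74.6/10) = 1.904e+09.
L_total = 10·log₁₀(1.904e+09) = 92.80 dB.

92.8 dB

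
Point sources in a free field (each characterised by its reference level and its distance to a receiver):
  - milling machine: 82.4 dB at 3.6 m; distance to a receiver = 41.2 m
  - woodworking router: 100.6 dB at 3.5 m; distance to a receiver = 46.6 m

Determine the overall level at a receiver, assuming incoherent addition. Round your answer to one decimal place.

78.2 dB

Propagate each source to the receiver with L = L_ref − 20·log₁₀(r/r_ref), then add intensities.
milling machine: 82.4 − 20·log₁₀(41.2/3.6) = 82.4 − 21.17 = 61.23 dB.
woodworking router: 100.6 − 20·log₁₀(46.6/3.5) = 100.6 − 22.49 = 78.11 dB.
Σ 10^(L/10) = 6.610e+07 → L_total = 10·log₁₀(6.610e+07) = 78.20 dB.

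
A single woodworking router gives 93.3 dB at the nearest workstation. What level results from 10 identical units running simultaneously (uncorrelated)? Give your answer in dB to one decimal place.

With 10 equal, uncorrelated contributions the intensity is 10× that of one unit, giving a rise of 10·log₁₀ 10.
L_total = 93.3 + 10·log₁₀(10) = 93.3 + 10.000 = 103.30 dB.

103.3 dB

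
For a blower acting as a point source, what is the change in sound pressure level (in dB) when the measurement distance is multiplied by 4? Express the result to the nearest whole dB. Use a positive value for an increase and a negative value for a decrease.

-12 dB

A point source loses 6 dB per doubling of distance; generally ΔL = −20·log₁₀(r₂/r₁).
ΔL = −20·log₁₀(4) = -12.04 dB.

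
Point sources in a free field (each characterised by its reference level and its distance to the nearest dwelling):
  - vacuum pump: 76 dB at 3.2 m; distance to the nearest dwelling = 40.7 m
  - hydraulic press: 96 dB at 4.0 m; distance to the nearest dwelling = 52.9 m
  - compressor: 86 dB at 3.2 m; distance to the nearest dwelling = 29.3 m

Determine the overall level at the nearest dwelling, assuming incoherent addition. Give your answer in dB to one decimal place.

74.4 dB

First find each source's level at the receiver (point-source: −20·log₁₀(r/r_ref)), then combine on an intensity basis.
vacuum pump: 76 − 20·log₁₀(40.7/3.2) = 76 − 22.09 = 53.91 dB.
hydraulic press: 96 − 20·log₁₀(52.9/4.0) = 96 − 22.43 = 73.57 dB.
compressor: 86 − 20·log₁₀(29.3/3.2) = 86 − 19.23 = 66.77 dB.
Σ 10^(L/10) = 2.776e+07 → L_total = 10·log₁₀(2.776e+07) = 74.43 dB.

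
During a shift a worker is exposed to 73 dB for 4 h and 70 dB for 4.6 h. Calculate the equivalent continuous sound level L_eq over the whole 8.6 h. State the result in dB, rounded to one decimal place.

71.7 dB

Weight each interval's intensity by its duration and average over T = 8.6 h:
Σ tᵢ·10^(Lᵢ/10) = 4·10^(73/10) + 4.6·10^(70/10) = 1.258e+08.
L_eq = 10·log₁₀(1.258e+08/8.6) = 71.65 dB.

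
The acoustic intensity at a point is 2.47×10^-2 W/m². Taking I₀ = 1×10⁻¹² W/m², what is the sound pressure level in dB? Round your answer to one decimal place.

L = 10·log₁₀(I/I₀) = 10·log₁₀(2.47×10^-2/10⁻¹²) = 10·log₁₀(2.47×10^10).
L = 10·(0.3927 + 10) = 103.93 dB.

103.9 dB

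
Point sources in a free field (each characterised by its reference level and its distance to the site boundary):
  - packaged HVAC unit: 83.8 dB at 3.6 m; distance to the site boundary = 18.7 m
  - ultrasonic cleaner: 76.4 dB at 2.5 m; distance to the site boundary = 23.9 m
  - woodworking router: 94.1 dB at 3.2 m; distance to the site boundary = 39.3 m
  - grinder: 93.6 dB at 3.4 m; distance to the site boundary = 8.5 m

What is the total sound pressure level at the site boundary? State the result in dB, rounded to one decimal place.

Apply inverse-square spreading to bring every level to the receiver, then sum 10^(L/10).
packaged HVAC unit: 83.8 − 20·log₁₀(18.7/3.6) = 83.8 − 14.31 = 69.49 dB.
ultrasonic cleaner: 76.4 − 20·log₁₀(23.9/2.5) = 76.4 − 19.61 = 56.79 dB.
woodworking router: 94.1 − 20·log₁₀(39.3/3.2) = 94.1 − 21.78 = 72.32 dB.
grinder: 93.6 − 20·log₁₀(8.5/3.4) = 93.6 − 7.96 = 85.64 dB.
Σ 10^(L/10) = 3.929e+08 → L_total = 10·log₁₀(3.929e+08) = 85.94 dB.

85.9 dB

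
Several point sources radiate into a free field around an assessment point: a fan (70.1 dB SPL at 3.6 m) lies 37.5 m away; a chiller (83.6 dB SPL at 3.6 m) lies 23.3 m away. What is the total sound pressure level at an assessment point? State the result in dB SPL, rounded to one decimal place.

67.5 dB SPL

Propagate each source to the receiver with L = L_ref − 20·log₁₀(r/r_ref), then add intensities.
fan: 70.1 − 20·log₁₀(37.5/3.6) = 70.1 − 20.35 = 49.75 dB SPL.
chiller: 83.6 − 20·log₁₀(23.3/3.6) = 83.6 − 16.22 = 67.38 dB SPL.
Σ 10^(L/10) = 5.563e+06 → L_total = 10·log₁₀(5.563e+06) = 67.45 dB SPL.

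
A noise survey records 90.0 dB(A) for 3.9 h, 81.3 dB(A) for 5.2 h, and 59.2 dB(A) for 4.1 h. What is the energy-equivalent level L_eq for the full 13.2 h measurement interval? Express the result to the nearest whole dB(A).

85 dB(A)

L_eq = 10·log₁₀[(1/T)·Σ tᵢ·10^(Lᵢ/10)] with T = 13.2 h.
Σ tᵢ·10^(Lᵢ/10) = 3.9·10^(90.0/10) + 5.2·10^(81.3/10) + 4.1·10^(59.2/10) = 4.605e+09.
L_eq = 10·log₁₀(4.605e+09/13.2) = 85.43 dB(A).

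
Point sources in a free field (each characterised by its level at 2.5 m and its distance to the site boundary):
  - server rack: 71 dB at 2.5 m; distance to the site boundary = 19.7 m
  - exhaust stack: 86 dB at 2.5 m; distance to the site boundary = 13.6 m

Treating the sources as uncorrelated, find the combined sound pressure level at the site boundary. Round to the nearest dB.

First find each source's level at the receiver (point-source: −20·log₁₀(r/r_ref)), then combine on an intensity basis.
server rack: 71 − 20·log₁₀(19.7/2.5) = 71 − 17.93 = 53.07 dB.
exhaust stack: 86 − 20·log₁₀(13.6/2.5) = 86 − 14.71 = 71.29 dB.
Σ 10^(L/10) = 1.366e+07 → L_total = 10·log₁₀(1.366e+07) = 71.35 dB.

71 dB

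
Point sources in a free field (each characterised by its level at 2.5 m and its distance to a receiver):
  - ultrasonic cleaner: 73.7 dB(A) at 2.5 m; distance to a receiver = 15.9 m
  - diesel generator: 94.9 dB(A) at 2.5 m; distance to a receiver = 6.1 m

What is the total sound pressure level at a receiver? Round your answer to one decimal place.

First find each source's level at the receiver (point-source: −20·log₁₀(r/r_ref)), then combine on an intensity basis.
ultrasonic cleaner: 73.7 − 20·log₁₀(15.9/2.5) = 73.7 − 16.07 = 57.63 dB(A).
diesel generator: 94.9 − 20·log₁₀(6.1/2.5) = 94.9 − 7.75 = 87.15 dB(A).
Σ 10^(L/10) = 5.196e+08 → L_total = 10·log₁₀(5.196e+08) = 87.16 dB(A).

87.2 dB(A)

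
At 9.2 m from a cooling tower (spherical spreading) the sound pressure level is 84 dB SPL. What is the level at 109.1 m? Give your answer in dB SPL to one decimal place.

Point-source attenuation: ΔL = 20·log₁₀(r₂/r₁) = 20·log₁₀(109.1/9.2) = 21.481 dB.
L₂ = 84 − 20·log₁₀(109.1/9.2) = 84 − 21.481 = 62.52 dB SPL.

62.5 dB SPL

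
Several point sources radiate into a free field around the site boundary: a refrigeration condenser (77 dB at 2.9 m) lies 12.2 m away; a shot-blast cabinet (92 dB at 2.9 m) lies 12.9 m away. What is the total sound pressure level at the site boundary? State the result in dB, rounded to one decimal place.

Propagate each source to the receiver with L = L_ref − 20·log₁₀(r/r_ref), then add intensities.
refrigeration condenser: 77 − 20·log₁₀(12.2/2.9) = 77 − 12.48 = 64.52 dB.
shot-blast cabinet: 92 − 20·log₁₀(12.9/2.9) = 92 − 12.96 = 79.04 dB.
Σ 10^(L/10) = 8.293e+07 → L_total = 10·log₁₀(8.293e+07) = 79.19 dB.

79.2 dB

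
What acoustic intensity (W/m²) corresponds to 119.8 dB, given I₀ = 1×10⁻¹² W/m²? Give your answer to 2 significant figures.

I/I₀ = 10^(119.8/10) = 9.55e+11, so I = 9.55e+11 × 10⁻¹² W/m².

0.95 W/m²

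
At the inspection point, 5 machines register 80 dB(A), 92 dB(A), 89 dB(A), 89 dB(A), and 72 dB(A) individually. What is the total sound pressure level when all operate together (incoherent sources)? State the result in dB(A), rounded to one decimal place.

95.2 dB(A)

Incoherent sources combine by intensity addition: L_total = 10·log₁₀(Σ 10^(L_i/10)).
Σ 10^(L/10) = 10^(80/10) + 10^(92/10) + 10^(89/10) + 10^(89/10) + 10^(72/10) = 3.289e+09.
L_total = 10·log₁₀(3.289e+09) = 95.17 dB(A).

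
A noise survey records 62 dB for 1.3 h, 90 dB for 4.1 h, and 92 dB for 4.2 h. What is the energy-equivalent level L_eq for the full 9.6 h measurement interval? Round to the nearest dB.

The energy average is taken in the linear domain: L_eq = 10·log₁₀[(Σ tᵢ·10^(Lᵢ/10))/T], T = 9.6 h.
Σ tᵢ·10^(Lᵢ/10) = 1.3·10^(62/10) + 4.1·10^(90/10) + 4.2·10^(92/10) = 1.076e+10.
L_eq = 10·log₁₀(1.076e+10/9.6) = 90.49 dB.

90 dB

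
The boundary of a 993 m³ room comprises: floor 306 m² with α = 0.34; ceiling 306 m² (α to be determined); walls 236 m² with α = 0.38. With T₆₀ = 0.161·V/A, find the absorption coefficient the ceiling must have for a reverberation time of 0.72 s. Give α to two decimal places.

0.09

A = 0.161·V/T₆₀ = 0.161·993/0.72 = 222.05 m² sabins.
Absorption from the other surfaces = 306·0.34 + 236·0.38 = 193.72 m², so the ceiling must supply 28.33 m² over 306 m².
α = 28.33/306 = 0.093.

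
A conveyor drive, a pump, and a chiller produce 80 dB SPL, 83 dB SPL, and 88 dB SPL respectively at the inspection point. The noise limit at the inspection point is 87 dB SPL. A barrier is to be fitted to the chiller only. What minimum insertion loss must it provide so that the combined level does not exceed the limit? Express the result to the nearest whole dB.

Fixed contribution from the other sources: Σ 10^(L/10) = 10^(80/10) + 10^(83/10) = 2.995e+08 (84.76 dB SPL).
To meet 87 dB SPL overall, the treated chiller may contribute at most 10^(87/10) − 2.995e+08 = 2.017e+08, i.e. 83.05 dB SPL.
Required insertion loss = 88 − 83.05 = 4.95 dB.

5 dB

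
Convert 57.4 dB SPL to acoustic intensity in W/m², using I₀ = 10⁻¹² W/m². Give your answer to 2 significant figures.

5.5e-07 W/m²

I/I₀ = 10^(57.4/10) = 5.495e+05, so I = 5.495e+05 × 10⁻¹² W/m².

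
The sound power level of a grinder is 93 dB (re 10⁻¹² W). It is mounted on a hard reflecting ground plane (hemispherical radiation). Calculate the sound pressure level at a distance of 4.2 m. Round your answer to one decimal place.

Free-field hemispherical radiation: L_p = L_w − 10·log₁₀(2π·r²), r = 4.2 m.
2π·r² = 110.8 m², 10·log₁₀ of that is 20.447 dB.
L_p = 93 − 20.447 = 72.55 dB.

72.6 dB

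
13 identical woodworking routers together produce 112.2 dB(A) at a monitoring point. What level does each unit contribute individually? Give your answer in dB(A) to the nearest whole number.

101 dB(A)

For N identical incoherent sources L_total = L₁ + 10·log₁₀ N, so L₁ = 112.2 − 10·log₁₀(13) = 112.2 − 11.139.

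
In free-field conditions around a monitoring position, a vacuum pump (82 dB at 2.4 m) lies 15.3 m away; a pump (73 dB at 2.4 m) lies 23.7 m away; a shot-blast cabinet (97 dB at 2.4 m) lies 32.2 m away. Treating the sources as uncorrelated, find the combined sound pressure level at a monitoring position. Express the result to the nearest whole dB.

75 dB

Propagate each source to the receiver with L = L_ref − 20·log₁₀(r/r_ref), then add intensities.
vacuum pump: 82 − 20·log₁₀(15.3/2.4) = 82 − 16.09 = 65.91 dB.
pump: 73 − 20·log₁₀(23.7/2.4) = 73 − 19.89 = 53.11 dB.
shot-blast cabinet: 97 − 20·log₁₀(32.2/2.4) = 97 − 22.55 = 74.45 dB.
Σ 10^(L/10) = 3.195e+07 → L_total = 10·log₁₀(3.195e+07) = 75.04 dB.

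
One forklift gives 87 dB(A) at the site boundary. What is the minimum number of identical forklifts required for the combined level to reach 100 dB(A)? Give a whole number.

The shortfall is 100 − 87 = 13.0 dB, and N units add 10·log₁₀ N, so need 10·log₁₀ N ≥ 13.0.
N ≥ 10^(13.0/10) = 19.953, so N = 20.

20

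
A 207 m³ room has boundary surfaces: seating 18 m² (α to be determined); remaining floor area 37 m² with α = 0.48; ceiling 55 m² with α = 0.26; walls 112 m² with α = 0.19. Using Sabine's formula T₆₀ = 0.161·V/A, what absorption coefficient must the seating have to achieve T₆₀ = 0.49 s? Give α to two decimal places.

0.82

A = 0.161·V/T₆₀ = 0.161·207/0.49 = 68.01 m² sabins.
Absorption from the other surfaces = 37·0.48 + 55·0.26 + 112·0.19 = 53.34 m², so the seating must supply 14.67 m² over 18 m².
α = 14.67/18 = 0.815.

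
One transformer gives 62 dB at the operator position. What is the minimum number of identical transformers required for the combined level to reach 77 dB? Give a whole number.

32

The shortfall is 77 − 62 = 15.0 dB, and N units add 10·log₁₀ N, so need 10·log₁₀ N ≥ 15.0.
N ≥ 10^(15.0/10) = 31.623, so N = 32.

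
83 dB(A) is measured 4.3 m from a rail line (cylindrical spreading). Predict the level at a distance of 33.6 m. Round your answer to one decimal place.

Line-source attenuation: ΔL = 10·log₁₀(r₂/r₁) = 10·log₁₀(33.6/4.3) = 8.929 dB.
L₂ = 83 − 10·log₁₀(33.6/4.3) = 83 − 8.929 = 74.07 dB(A).

74.1 dB(A)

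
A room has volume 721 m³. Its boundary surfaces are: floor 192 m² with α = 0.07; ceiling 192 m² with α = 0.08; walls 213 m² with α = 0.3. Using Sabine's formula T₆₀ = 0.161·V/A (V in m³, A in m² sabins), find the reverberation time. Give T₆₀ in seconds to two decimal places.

1.25 s

A = Σ Sᵢαᵢ = 192·0.07 + 192·0.08 + 213·0.3 = 92.70 m².
T₆₀ = 0.161·V/A = 0.161·721/92.70 = 1.252 s.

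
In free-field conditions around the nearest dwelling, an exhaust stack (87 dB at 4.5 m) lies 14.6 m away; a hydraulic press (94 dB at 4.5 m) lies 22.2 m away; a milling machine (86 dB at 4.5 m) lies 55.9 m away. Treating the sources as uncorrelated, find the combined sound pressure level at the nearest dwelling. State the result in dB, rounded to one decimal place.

81.9 dB

Propagate each source to the receiver with L = L_ref − 20·log₁₀(r/r_ref), then add intensities.
exhaust stack: 87 − 20·log₁₀(14.6/4.5) = 87 − 10.22 = 76.78 dB.
hydraulic press: 94 − 20·log₁₀(22.2/4.5) = 94 − 13.86 = 80.14 dB.
milling machine: 86 − 20·log₁₀(55.9/4.5) = 86 − 21.88 = 64.12 dB.
Σ 10^(L/10) = 1.534e+08 → L_total = 10·log₁₀(1.534e+08) = 81.86 dB.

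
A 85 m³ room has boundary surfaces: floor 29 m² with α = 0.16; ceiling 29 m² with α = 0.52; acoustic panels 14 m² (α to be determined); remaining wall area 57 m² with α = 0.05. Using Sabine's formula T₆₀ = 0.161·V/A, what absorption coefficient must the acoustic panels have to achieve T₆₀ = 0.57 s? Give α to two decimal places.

0.10

A = 0.161·V/T₆₀ = 0.161·85/0.57 = 24.01 m² sabins.
Absorption from the other surfaces = 29·0.16 + 29·0.52 + 57·0.05 = 22.57 m², so the acoustic panels must supply 1.44 m² over 14 m².
α = 1.44/14 = 0.103.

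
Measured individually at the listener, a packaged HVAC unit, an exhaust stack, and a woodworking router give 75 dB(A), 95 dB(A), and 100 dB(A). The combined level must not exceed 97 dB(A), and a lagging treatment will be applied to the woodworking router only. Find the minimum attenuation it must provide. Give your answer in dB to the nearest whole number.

7 dB

Everything except the woodworking router sums to 10^(75/10) + 10^(95/10) = 3.194e+09 in linear terms, 95.04 dB(A).
To meet 97 dB(A) overall, the treated woodworking router may contribute at most 10^(97/10) − 3.194e+09 = 1.818e+09, i.e. 92.60 dB(A).
So the woodworking router must be reduced from 100 to 92.60 dB(A): IL = 7.40 dB.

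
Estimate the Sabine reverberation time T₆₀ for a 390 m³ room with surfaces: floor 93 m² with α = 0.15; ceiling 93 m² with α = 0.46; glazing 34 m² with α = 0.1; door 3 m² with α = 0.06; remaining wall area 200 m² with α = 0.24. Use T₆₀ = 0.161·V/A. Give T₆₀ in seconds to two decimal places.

Total absorption A = 93·0.15 + 93·0.46 + 34·0.1 + 3·0.06 + 200·0.24 = 108.31 m² sabins.
T₆₀ = 0.161·V/A = 0.161·390/108.31 = 0.580 s.

0.58 s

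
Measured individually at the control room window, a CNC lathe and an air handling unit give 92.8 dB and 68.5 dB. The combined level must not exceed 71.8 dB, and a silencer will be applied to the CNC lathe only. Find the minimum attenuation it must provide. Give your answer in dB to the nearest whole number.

The untreated sources together contribute 10^(68.5/10) = 7.079e+06, i.e. 68.50 dB.
The limit corresponds to 10^(71.8/10) = 1.514e+07; subtracting the fixed part leaves 8.056e+06 for the CNC lathe, i.e. 69.06 dB.
So the CNC lathe must be reduced from 92.8 to 69.06 dB: IL = 23.74 dB.

24 dB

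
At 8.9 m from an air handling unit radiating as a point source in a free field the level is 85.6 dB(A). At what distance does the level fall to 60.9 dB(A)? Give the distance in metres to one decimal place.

152.9 m

For a point source L₁ − L₂ = 20·log₁₀(r₂/r₁), so r₂ = r₁·10^((L₁−L₂)/20).
r₂ = 8.9·10^((85.6−60.9)/20) = 8.9·10^(24.7/20) = 152.89 m.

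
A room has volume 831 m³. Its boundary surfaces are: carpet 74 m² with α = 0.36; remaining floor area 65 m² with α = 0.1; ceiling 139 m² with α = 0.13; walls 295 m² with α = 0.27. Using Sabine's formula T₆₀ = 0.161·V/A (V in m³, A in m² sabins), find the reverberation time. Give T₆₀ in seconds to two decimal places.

Total absorption A = 74·0.36 + 65·0.1 + 139·0.13 + 295·0.27 = 130.86 m² sabins.
T₆₀ = 0.161·V/A = 0.161·831/130.86 = 1.022 s.

1.02 s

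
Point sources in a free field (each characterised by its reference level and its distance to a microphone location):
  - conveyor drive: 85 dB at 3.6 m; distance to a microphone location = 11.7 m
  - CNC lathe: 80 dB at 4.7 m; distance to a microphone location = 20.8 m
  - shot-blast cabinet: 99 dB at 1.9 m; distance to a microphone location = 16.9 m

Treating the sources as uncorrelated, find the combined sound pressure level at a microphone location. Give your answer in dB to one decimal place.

First find each source's level at the receiver (point-source: −20·log₁₀(r/r_ref)), then combine on an intensity basis.
conveyor drive: 85 − 20·log₁₀(11.7/3.6) = 85 − 10.24 = 74.76 dB.
CNC lathe: 80 − 20·log₁₀(20.8/4.7) = 80 − 12.92 = 67.08 dB.
shot-blast cabinet: 99 − 20·log₁₀(16.9/1.9) = 99 − 18.98 = 80.02 dB.
Σ 10^(L/10) = 1.354e+08 → L_total = 10·log₁₀(1.354e+08) = 81.32 dB.

81.3 dB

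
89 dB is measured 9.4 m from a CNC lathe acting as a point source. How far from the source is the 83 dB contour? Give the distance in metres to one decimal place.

Point-source spreading drops the level by 20·log₁₀(r₂/r₁); inverting, r₂/r₁ = 10^(ΔL/20).
r₂ = 9.4·10^((89−83)/20) = 9.4·10^(6.0/20) = 18.76 m.

18.8 m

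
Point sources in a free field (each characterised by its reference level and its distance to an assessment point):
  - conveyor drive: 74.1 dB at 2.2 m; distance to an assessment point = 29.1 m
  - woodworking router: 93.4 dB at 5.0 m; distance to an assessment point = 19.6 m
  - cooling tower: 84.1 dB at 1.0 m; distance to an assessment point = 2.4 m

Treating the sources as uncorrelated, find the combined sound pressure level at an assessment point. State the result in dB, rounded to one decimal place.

Apply inverse-square spreading to bring every level to the receiver, then sum 10^(L/10).
conveyor drive: 74.1 − 20·log₁₀(29.1/2.2) = 74.1 − 22.43 = 51.67 dB.
woodworking router: 93.4 − 20·log₁₀(19.6/5.0) = 93.4 − 11.87 = 81.53 dB.
cooling tower: 84.1 − 20·log₁₀(2.4/1.0) = 84.1 − 7.60 = 76.50 dB.
Σ 10^(L/10) = 1.871e+08 → L_total = 10·log₁₀(1.871e+08) = 82.72 dB.

82.7 dB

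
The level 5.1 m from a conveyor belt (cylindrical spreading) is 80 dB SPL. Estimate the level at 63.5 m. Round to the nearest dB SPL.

Cylindrical spreading from a line source gives a 10·log₁₀(r₂/r₁) drop.
L₂ = 80 − 10·log₁₀(63.5/5.1) = 80 − 10.952 = 69.05 dB SPL.

69 dB SPL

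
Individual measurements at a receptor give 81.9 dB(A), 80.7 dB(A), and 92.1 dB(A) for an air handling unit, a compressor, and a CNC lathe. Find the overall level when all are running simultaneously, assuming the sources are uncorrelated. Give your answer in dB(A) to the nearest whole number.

93 dB(A)

For uncorrelated sources the intensities add, so convert each level to linear form, sum, and take 10·log₁₀ of the total.
Σ 10^(L/10) = 10^(81.9/10) + 10^(80.7/10) + 10^(92.1/10) = 1.894e+09.
L_total = 10·log₁₀(1.894e+09) = 92.77 dB(A).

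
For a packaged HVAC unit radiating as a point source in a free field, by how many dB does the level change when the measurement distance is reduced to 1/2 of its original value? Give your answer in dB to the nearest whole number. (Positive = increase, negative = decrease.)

A point source loses 6 dB per doubling of distance; generally ΔL = −20·log₁₀(r₂/r₁).
ΔL = −20·log₁₀(0.5) = +6.02 dB.

+6 dB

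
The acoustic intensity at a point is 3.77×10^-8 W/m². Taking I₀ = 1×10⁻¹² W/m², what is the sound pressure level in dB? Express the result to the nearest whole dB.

I/I₀ = 3.77×10^-8/10⁻¹² = 3.77×10^4, and L = 10·log₁₀(I/I₀).
L = 10·(0.5763 + 4) = 45.76 dB.

46 dB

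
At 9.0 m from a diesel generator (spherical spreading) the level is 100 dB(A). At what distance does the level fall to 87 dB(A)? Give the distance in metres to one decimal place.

40.2 m

Point-source spreading drops the level by 20·log₁₀(r₂/r₁); inverting, r₂/r₁ = 10^(ΔL/20).
r₂ = 9.0·10^((100−87)/20) = 9.0·10^(13.0/20) = 40.20 m.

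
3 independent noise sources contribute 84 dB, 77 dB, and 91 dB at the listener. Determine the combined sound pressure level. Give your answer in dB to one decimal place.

Incoherent sources combine by intensity addition: L_total = 10·log₁₀(Σ 10^(L_i/10)).
Σ 10^(L/10) = 10^(84/10) + 10^(77/10) + 10^(91/10) = 1.560e+09.
L_total = 10·log₁₀(1.560e+09) = 91.93 dB.

91.9 dB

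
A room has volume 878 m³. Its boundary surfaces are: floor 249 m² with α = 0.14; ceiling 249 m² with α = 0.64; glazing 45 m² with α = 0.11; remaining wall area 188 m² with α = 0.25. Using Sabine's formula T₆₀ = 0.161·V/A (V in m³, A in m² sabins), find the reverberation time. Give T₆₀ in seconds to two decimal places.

0.57 s

Total absorption A = 249·0.14 + 249·0.64 + 45·0.11 + 188·0.25 = 246.17 m² sabins.
T₆₀ = 0.161·V/A = 0.161·878/246.17 = 0.574 s.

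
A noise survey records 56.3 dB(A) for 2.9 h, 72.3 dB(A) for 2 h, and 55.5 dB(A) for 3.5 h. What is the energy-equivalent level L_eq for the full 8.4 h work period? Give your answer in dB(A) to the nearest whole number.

66 dB(A)

L_eq = 10·log₁₀[(1/T)·Σ tᵢ·10^(Lᵢ/10)] with T = 8.4 h.
Σ tᵢ·10^(Lᵢ/10) = 2.9·10^(56.3/10) + 2·10^(72.3/10) + 3.5·10^(55.5/10) = 3.644e+07.
L_eq = 10·log₁₀(3.644e+07/8.4) = 66.37 dB(A).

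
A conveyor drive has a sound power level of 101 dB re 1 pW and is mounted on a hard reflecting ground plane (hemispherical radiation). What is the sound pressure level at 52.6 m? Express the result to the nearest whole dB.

59 dB

Free-field hemispherical radiation: L_p = L_w − 10·log₁₀(2π·r²), r = 52.6 m.
2π·r² = 1.738e+04 m², 10·log₁₀ of that is 42.402 dB.
L_p = 101 − 42.402 = 58.60 dB.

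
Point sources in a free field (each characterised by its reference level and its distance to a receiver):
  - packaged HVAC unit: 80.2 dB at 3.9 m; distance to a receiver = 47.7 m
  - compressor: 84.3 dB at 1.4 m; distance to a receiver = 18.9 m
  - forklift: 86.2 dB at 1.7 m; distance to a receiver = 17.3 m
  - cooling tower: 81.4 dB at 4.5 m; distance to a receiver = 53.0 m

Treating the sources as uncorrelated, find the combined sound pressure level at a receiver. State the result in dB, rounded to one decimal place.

Apply inverse-square spreading to bring every level to the receiver, then sum 10^(L/10).
packaged HVAC unit: 80.2 − 20·log₁₀(47.7/3.9) = 80.2 − 21.75 = 58.45 dB.
compressor: 84.3 − 20·log₁₀(18.9/1.4) = 84.3 − 22.61 = 61.69 dB.
forklift: 86.2 − 20·log₁₀(17.3/1.7) = 86.2 − 20.15 = 66.05 dB.
cooling tower: 81.4 − 20·log₁₀(53.0/4.5) = 81.4 − 21.42 = 59.98 dB.
Σ 10^(L/10) = 7.197e+06 → L_total = 10·log₁₀(7.197e+06) = 68.57 dB.

68.6 dB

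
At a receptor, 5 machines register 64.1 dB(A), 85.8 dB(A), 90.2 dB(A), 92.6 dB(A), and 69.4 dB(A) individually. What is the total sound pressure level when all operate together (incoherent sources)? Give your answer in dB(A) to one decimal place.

Incoherent sources combine by intensity addition: L_total = 10·log₁₀(Σ 10^(L_i/10)).
Σ 10^(L/10) = 10^(64.1/10) + 10^(85.8/10) + 10^(90.2/10) + 10^(92.6/10) + 10^(69.4/10) = 3.258e+09.
L_total = 10·log₁₀(3.258e+09) = 95.13 dB(A).

95.1 dB(A)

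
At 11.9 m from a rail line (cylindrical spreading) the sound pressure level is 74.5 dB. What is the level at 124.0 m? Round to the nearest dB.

For a line source, L₂ = L₁ − 10·log₁₀(r₂/r₁).
L₂ = 74.5 − 10·log₁₀(124.0/11.9) = 74.5 − 10.179 = 64.32 dB.

64 dB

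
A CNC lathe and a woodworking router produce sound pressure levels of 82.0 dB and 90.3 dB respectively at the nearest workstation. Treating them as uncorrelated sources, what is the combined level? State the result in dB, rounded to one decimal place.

For uncorrelated sources the intensities add, so convert each level to linear form, sum, and take 10·log₁₀ of the total.
Σ 10^(L/10) = 10^(82.0/10) + 10^(90.3/10) = 1.230e+09.
L_total = 10·log₁₀(1.230e+09) = 90.90 dB.

90.9 dB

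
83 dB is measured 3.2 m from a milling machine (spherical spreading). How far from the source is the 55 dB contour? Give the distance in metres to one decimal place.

Point-source spreading drops the level by 20·log₁₀(r₂/r₁); inverting, r₂/r₁ = 10^(ΔL/20).
r₂ = 3.2·10^((83−55)/20) = 3.2·10^(28.0/20) = 80.38 m.

80.4 m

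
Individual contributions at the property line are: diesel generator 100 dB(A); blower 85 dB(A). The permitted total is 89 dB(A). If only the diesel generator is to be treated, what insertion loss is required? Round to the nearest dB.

13 dB

Everything except the diesel generator sums to 10^(85/10) = 3.162e+08 in linear terms, 85.00 dB(A).
The limit corresponds to 10^(89/10) = 7.943e+08; subtracting the fixed part leaves 4.781e+08 for the diesel generator, i.e. 86.80 dB(A).
Required insertion loss = 100 − 86.80 = 13.20 dB.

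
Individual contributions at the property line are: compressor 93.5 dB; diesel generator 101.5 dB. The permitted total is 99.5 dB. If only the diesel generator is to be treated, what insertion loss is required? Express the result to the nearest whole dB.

The untreated sources together contribute 10^(93.5/10) = 2.239e+09, i.e. 93.50 dB.
To meet 99.5 dB overall, the treated diesel generator may contribute at most 10^(99.5/10) − 2.239e+09 = 6.674e+09, i.e. 98.24 dB.
So the diesel generator must be reduced from 101.5 to 98.24 dB: IL = 3.26 dB.

3 dB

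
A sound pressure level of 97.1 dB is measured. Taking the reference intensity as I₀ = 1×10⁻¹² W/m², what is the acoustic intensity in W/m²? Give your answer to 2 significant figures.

0.0051 W/m²

I = I₀·10^(L/10) = 10⁻¹² × 10^(97.1/10) = 10^(-2.290).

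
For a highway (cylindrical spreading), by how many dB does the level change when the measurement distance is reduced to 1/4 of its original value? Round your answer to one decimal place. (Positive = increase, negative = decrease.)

With cylindrical spreading the level changes by −10·log₁₀(r₂/r₁).
ΔL = −10·log₁₀(0.25) = +6.02 dB.

+6.0 dB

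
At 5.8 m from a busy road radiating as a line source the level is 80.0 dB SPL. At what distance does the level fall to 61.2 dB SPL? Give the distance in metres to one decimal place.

The 18.8 dB drop corresponds to a distance ratio of 10^(18.8/10) for a line source.
r₂ = 5.8·10^((80.0−61.2)/10) = 5.8·10^(18.8/10) = 439.97 m.

440.0 m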